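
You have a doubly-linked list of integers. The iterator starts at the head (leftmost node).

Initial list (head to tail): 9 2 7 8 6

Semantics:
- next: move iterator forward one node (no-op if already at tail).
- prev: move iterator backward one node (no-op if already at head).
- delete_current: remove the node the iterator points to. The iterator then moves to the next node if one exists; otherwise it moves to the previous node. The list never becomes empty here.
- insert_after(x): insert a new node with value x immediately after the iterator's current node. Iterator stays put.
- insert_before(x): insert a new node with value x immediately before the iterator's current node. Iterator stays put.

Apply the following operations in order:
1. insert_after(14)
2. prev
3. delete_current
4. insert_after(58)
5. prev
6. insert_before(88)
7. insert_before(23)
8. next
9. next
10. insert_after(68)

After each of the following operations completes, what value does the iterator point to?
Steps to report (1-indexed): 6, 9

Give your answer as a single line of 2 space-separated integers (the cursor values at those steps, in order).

Answer: 14 2

Derivation:
After 1 (insert_after(14)): list=[9, 14, 2, 7, 8, 6] cursor@9
After 2 (prev): list=[9, 14, 2, 7, 8, 6] cursor@9
After 3 (delete_current): list=[14, 2, 7, 8, 6] cursor@14
After 4 (insert_after(58)): list=[14, 58, 2, 7, 8, 6] cursor@14
After 5 (prev): list=[14, 58, 2, 7, 8, 6] cursor@14
After 6 (insert_before(88)): list=[88, 14, 58, 2, 7, 8, 6] cursor@14
After 7 (insert_before(23)): list=[88, 23, 14, 58, 2, 7, 8, 6] cursor@14
After 8 (next): list=[88, 23, 14, 58, 2, 7, 8, 6] cursor@58
After 9 (next): list=[88, 23, 14, 58, 2, 7, 8, 6] cursor@2
After 10 (insert_after(68)): list=[88, 23, 14, 58, 2, 68, 7, 8, 6] cursor@2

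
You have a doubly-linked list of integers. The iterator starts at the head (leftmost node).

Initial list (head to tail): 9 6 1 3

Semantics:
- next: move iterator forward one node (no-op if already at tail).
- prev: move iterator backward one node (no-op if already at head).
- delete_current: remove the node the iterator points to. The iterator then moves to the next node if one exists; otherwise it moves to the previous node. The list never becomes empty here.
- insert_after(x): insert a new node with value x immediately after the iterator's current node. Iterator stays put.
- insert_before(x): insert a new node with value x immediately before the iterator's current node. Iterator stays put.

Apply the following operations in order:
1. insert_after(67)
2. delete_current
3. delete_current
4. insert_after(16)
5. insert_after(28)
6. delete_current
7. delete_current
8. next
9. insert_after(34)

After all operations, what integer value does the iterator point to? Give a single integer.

After 1 (insert_after(67)): list=[9, 67, 6, 1, 3] cursor@9
After 2 (delete_current): list=[67, 6, 1, 3] cursor@67
After 3 (delete_current): list=[6, 1, 3] cursor@6
After 4 (insert_after(16)): list=[6, 16, 1, 3] cursor@6
After 5 (insert_after(28)): list=[6, 28, 16, 1, 3] cursor@6
After 6 (delete_current): list=[28, 16, 1, 3] cursor@28
After 7 (delete_current): list=[16, 1, 3] cursor@16
After 8 (next): list=[16, 1, 3] cursor@1
After 9 (insert_after(34)): list=[16, 1, 34, 3] cursor@1

Answer: 1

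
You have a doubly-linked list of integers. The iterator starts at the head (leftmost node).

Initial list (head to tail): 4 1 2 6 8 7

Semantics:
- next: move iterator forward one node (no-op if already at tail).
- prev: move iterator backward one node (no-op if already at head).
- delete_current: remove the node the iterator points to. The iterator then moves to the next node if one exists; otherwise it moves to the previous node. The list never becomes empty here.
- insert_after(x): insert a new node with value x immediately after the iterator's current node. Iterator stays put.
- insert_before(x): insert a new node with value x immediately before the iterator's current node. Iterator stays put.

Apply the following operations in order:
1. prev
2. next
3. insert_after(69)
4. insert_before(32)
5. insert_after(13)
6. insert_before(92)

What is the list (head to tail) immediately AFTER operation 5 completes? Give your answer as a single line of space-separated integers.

Answer: 4 32 1 13 69 2 6 8 7

Derivation:
After 1 (prev): list=[4, 1, 2, 6, 8, 7] cursor@4
After 2 (next): list=[4, 1, 2, 6, 8, 7] cursor@1
After 3 (insert_after(69)): list=[4, 1, 69, 2, 6, 8, 7] cursor@1
After 4 (insert_before(32)): list=[4, 32, 1, 69, 2, 6, 8, 7] cursor@1
After 5 (insert_after(13)): list=[4, 32, 1, 13, 69, 2, 6, 8, 7] cursor@1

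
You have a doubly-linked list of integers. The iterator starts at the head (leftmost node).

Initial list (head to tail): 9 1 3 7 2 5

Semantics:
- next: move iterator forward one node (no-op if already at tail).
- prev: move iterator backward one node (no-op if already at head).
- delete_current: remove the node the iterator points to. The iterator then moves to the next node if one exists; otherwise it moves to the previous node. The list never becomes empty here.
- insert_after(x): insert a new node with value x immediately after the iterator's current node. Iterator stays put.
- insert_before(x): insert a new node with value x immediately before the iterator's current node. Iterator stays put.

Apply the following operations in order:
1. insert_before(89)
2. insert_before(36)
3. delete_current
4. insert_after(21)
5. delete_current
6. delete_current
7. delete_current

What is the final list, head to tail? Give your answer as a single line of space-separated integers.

After 1 (insert_before(89)): list=[89, 9, 1, 3, 7, 2, 5] cursor@9
After 2 (insert_before(36)): list=[89, 36, 9, 1, 3, 7, 2, 5] cursor@9
After 3 (delete_current): list=[89, 36, 1, 3, 7, 2, 5] cursor@1
After 4 (insert_after(21)): list=[89, 36, 1, 21, 3, 7, 2, 5] cursor@1
After 5 (delete_current): list=[89, 36, 21, 3, 7, 2, 5] cursor@21
After 6 (delete_current): list=[89, 36, 3, 7, 2, 5] cursor@3
After 7 (delete_current): list=[89, 36, 7, 2, 5] cursor@7

Answer: 89 36 7 2 5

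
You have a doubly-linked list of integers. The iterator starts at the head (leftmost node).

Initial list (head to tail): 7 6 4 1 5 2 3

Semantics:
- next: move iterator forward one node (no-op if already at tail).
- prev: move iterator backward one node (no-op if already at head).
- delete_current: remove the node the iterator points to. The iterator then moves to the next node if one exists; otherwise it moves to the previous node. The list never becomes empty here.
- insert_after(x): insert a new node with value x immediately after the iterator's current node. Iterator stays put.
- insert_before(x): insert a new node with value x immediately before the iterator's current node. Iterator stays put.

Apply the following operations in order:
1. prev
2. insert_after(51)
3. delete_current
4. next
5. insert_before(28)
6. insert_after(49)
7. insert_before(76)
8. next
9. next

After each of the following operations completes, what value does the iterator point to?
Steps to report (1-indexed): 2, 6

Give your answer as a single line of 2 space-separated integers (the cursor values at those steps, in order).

After 1 (prev): list=[7, 6, 4, 1, 5, 2, 3] cursor@7
After 2 (insert_after(51)): list=[7, 51, 6, 4, 1, 5, 2, 3] cursor@7
After 3 (delete_current): list=[51, 6, 4, 1, 5, 2, 3] cursor@51
After 4 (next): list=[51, 6, 4, 1, 5, 2, 3] cursor@6
After 5 (insert_before(28)): list=[51, 28, 6, 4, 1, 5, 2, 3] cursor@6
After 6 (insert_after(49)): list=[51, 28, 6, 49, 4, 1, 5, 2, 3] cursor@6
After 7 (insert_before(76)): list=[51, 28, 76, 6, 49, 4, 1, 5, 2, 3] cursor@6
After 8 (next): list=[51, 28, 76, 6, 49, 4, 1, 5, 2, 3] cursor@49
After 9 (next): list=[51, 28, 76, 6, 49, 4, 1, 5, 2, 3] cursor@4

Answer: 7 6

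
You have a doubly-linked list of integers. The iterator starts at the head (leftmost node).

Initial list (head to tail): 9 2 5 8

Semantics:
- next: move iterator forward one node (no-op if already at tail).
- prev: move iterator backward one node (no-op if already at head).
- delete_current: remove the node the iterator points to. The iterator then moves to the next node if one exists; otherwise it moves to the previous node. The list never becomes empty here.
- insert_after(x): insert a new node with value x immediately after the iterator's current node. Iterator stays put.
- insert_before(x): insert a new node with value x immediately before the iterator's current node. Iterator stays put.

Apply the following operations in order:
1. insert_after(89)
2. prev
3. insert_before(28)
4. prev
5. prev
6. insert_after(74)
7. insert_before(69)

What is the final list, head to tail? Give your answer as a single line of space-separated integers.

After 1 (insert_after(89)): list=[9, 89, 2, 5, 8] cursor@9
After 2 (prev): list=[9, 89, 2, 5, 8] cursor@9
After 3 (insert_before(28)): list=[28, 9, 89, 2, 5, 8] cursor@9
After 4 (prev): list=[28, 9, 89, 2, 5, 8] cursor@28
After 5 (prev): list=[28, 9, 89, 2, 5, 8] cursor@28
After 6 (insert_after(74)): list=[28, 74, 9, 89, 2, 5, 8] cursor@28
After 7 (insert_before(69)): list=[69, 28, 74, 9, 89, 2, 5, 8] cursor@28

Answer: 69 28 74 9 89 2 5 8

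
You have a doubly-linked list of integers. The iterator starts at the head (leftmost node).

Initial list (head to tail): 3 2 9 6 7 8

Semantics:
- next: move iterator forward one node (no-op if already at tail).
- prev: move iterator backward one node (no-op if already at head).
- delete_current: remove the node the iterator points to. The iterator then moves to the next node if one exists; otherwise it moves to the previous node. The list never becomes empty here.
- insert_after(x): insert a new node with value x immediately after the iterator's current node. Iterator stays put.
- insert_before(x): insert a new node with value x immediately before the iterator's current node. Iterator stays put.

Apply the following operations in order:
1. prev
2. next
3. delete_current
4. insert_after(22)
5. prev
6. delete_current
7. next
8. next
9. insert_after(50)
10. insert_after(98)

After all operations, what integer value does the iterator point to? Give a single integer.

After 1 (prev): list=[3, 2, 9, 6, 7, 8] cursor@3
After 2 (next): list=[3, 2, 9, 6, 7, 8] cursor@2
After 3 (delete_current): list=[3, 9, 6, 7, 8] cursor@9
After 4 (insert_after(22)): list=[3, 9, 22, 6, 7, 8] cursor@9
After 5 (prev): list=[3, 9, 22, 6, 7, 8] cursor@3
After 6 (delete_current): list=[9, 22, 6, 7, 8] cursor@9
After 7 (next): list=[9, 22, 6, 7, 8] cursor@22
After 8 (next): list=[9, 22, 6, 7, 8] cursor@6
After 9 (insert_after(50)): list=[9, 22, 6, 50, 7, 8] cursor@6
After 10 (insert_after(98)): list=[9, 22, 6, 98, 50, 7, 8] cursor@6

Answer: 6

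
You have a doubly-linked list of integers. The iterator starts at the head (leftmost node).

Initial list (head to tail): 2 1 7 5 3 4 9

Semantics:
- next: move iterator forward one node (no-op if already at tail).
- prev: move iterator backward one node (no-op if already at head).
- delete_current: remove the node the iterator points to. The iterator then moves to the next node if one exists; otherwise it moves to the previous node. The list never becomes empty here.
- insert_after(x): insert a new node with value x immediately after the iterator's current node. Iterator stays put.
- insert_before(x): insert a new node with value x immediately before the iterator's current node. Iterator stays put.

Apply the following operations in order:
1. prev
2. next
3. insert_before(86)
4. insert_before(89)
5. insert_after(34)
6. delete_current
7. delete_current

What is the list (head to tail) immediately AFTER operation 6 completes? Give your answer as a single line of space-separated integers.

After 1 (prev): list=[2, 1, 7, 5, 3, 4, 9] cursor@2
After 2 (next): list=[2, 1, 7, 5, 3, 4, 9] cursor@1
After 3 (insert_before(86)): list=[2, 86, 1, 7, 5, 3, 4, 9] cursor@1
After 4 (insert_before(89)): list=[2, 86, 89, 1, 7, 5, 3, 4, 9] cursor@1
After 5 (insert_after(34)): list=[2, 86, 89, 1, 34, 7, 5, 3, 4, 9] cursor@1
After 6 (delete_current): list=[2, 86, 89, 34, 7, 5, 3, 4, 9] cursor@34

Answer: 2 86 89 34 7 5 3 4 9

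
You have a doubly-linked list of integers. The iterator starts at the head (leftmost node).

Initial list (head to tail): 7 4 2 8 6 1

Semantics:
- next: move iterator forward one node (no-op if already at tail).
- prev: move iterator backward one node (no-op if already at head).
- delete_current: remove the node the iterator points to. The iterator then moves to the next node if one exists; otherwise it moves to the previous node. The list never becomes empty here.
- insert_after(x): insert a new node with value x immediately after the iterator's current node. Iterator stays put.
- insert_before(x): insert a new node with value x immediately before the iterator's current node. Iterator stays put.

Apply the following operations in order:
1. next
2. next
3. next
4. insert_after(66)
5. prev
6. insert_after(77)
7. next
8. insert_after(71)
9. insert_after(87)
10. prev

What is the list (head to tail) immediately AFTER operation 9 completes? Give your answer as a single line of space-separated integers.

Answer: 7 4 2 77 87 71 8 66 6 1

Derivation:
After 1 (next): list=[7, 4, 2, 8, 6, 1] cursor@4
After 2 (next): list=[7, 4, 2, 8, 6, 1] cursor@2
After 3 (next): list=[7, 4, 2, 8, 6, 1] cursor@8
After 4 (insert_after(66)): list=[7, 4, 2, 8, 66, 6, 1] cursor@8
After 5 (prev): list=[7, 4, 2, 8, 66, 6, 1] cursor@2
After 6 (insert_after(77)): list=[7, 4, 2, 77, 8, 66, 6, 1] cursor@2
After 7 (next): list=[7, 4, 2, 77, 8, 66, 6, 1] cursor@77
After 8 (insert_after(71)): list=[7, 4, 2, 77, 71, 8, 66, 6, 1] cursor@77
After 9 (insert_after(87)): list=[7, 4, 2, 77, 87, 71, 8, 66, 6, 1] cursor@77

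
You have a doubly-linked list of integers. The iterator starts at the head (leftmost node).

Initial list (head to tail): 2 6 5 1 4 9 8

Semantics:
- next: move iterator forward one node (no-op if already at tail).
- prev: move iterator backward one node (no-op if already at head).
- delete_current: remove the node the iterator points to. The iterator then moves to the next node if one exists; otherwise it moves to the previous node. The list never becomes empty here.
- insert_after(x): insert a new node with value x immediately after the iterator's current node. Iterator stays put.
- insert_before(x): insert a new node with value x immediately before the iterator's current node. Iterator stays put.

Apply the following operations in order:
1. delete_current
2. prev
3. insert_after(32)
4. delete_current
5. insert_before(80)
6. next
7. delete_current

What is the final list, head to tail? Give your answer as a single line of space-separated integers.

After 1 (delete_current): list=[6, 5, 1, 4, 9, 8] cursor@6
After 2 (prev): list=[6, 5, 1, 4, 9, 8] cursor@6
After 3 (insert_after(32)): list=[6, 32, 5, 1, 4, 9, 8] cursor@6
After 4 (delete_current): list=[32, 5, 1, 4, 9, 8] cursor@32
After 5 (insert_before(80)): list=[80, 32, 5, 1, 4, 9, 8] cursor@32
After 6 (next): list=[80, 32, 5, 1, 4, 9, 8] cursor@5
After 7 (delete_current): list=[80, 32, 1, 4, 9, 8] cursor@1

Answer: 80 32 1 4 9 8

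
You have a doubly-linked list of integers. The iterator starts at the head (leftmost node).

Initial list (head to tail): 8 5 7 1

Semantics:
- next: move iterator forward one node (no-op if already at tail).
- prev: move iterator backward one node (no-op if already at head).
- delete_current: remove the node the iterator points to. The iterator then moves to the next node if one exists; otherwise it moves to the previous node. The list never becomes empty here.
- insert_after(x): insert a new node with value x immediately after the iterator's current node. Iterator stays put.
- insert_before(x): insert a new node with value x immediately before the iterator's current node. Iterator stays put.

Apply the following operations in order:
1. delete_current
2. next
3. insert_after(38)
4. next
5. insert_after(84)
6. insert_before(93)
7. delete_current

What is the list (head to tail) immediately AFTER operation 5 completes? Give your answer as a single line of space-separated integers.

Answer: 5 7 38 84 1

Derivation:
After 1 (delete_current): list=[5, 7, 1] cursor@5
After 2 (next): list=[5, 7, 1] cursor@7
After 3 (insert_after(38)): list=[5, 7, 38, 1] cursor@7
After 4 (next): list=[5, 7, 38, 1] cursor@38
After 5 (insert_after(84)): list=[5, 7, 38, 84, 1] cursor@38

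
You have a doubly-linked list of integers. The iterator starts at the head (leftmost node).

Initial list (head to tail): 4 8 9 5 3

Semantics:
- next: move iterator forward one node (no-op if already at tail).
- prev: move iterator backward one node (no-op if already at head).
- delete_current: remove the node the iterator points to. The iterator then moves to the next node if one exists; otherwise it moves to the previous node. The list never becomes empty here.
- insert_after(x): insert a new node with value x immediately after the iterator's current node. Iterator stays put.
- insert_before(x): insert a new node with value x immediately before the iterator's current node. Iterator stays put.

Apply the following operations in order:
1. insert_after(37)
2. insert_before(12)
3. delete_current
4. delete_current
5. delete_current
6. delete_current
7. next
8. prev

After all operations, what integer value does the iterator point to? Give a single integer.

Answer: 5

Derivation:
After 1 (insert_after(37)): list=[4, 37, 8, 9, 5, 3] cursor@4
After 2 (insert_before(12)): list=[12, 4, 37, 8, 9, 5, 3] cursor@4
After 3 (delete_current): list=[12, 37, 8, 9, 5, 3] cursor@37
After 4 (delete_current): list=[12, 8, 9, 5, 3] cursor@8
After 5 (delete_current): list=[12, 9, 5, 3] cursor@9
After 6 (delete_current): list=[12, 5, 3] cursor@5
After 7 (next): list=[12, 5, 3] cursor@3
After 8 (prev): list=[12, 5, 3] cursor@5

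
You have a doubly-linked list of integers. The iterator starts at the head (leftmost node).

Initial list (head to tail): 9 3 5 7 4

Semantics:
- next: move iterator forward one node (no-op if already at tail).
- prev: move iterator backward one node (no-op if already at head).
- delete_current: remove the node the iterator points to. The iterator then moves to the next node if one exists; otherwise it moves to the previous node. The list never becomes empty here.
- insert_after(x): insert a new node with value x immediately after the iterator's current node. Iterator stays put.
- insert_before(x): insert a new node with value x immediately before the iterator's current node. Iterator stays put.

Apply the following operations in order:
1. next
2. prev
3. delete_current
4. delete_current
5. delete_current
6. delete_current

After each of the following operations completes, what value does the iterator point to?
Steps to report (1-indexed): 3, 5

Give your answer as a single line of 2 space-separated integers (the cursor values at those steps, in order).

Answer: 3 7

Derivation:
After 1 (next): list=[9, 3, 5, 7, 4] cursor@3
After 2 (prev): list=[9, 3, 5, 7, 4] cursor@9
After 3 (delete_current): list=[3, 5, 7, 4] cursor@3
After 4 (delete_current): list=[5, 7, 4] cursor@5
After 5 (delete_current): list=[7, 4] cursor@7
After 6 (delete_current): list=[4] cursor@4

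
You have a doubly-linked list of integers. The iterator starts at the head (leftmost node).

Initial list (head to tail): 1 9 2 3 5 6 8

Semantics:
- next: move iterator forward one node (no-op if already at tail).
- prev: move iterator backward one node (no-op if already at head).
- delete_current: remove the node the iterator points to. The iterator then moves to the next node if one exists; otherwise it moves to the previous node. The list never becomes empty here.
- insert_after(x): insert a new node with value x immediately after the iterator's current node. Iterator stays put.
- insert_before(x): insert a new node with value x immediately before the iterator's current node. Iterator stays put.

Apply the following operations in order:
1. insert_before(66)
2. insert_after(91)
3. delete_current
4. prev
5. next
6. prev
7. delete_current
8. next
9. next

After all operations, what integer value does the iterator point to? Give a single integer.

After 1 (insert_before(66)): list=[66, 1, 9, 2, 3, 5, 6, 8] cursor@1
After 2 (insert_after(91)): list=[66, 1, 91, 9, 2, 3, 5, 6, 8] cursor@1
After 3 (delete_current): list=[66, 91, 9, 2, 3, 5, 6, 8] cursor@91
After 4 (prev): list=[66, 91, 9, 2, 3, 5, 6, 8] cursor@66
After 5 (next): list=[66, 91, 9, 2, 3, 5, 6, 8] cursor@91
After 6 (prev): list=[66, 91, 9, 2, 3, 5, 6, 8] cursor@66
After 7 (delete_current): list=[91, 9, 2, 3, 5, 6, 8] cursor@91
After 8 (next): list=[91, 9, 2, 3, 5, 6, 8] cursor@9
After 9 (next): list=[91, 9, 2, 3, 5, 6, 8] cursor@2

Answer: 2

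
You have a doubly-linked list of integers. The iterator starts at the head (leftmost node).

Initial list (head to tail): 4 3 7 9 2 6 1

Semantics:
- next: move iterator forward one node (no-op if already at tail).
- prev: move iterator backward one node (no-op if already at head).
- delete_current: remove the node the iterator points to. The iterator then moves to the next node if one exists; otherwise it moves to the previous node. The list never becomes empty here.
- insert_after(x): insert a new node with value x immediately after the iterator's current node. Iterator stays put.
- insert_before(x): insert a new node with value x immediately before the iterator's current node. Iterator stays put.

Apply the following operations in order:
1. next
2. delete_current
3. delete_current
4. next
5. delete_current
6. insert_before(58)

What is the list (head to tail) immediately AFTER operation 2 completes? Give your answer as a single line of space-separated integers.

After 1 (next): list=[4, 3, 7, 9, 2, 6, 1] cursor@3
After 2 (delete_current): list=[4, 7, 9, 2, 6, 1] cursor@7

Answer: 4 7 9 2 6 1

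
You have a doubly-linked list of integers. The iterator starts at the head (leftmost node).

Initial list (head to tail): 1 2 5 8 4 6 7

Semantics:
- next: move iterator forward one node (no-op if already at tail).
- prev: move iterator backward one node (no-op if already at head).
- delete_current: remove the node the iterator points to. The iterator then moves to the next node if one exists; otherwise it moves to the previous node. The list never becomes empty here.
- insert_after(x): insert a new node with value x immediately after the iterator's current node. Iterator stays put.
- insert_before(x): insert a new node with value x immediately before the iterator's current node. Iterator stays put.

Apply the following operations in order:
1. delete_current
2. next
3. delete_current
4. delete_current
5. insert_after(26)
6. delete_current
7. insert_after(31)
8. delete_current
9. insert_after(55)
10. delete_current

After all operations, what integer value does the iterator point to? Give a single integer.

After 1 (delete_current): list=[2, 5, 8, 4, 6, 7] cursor@2
After 2 (next): list=[2, 5, 8, 4, 6, 7] cursor@5
After 3 (delete_current): list=[2, 8, 4, 6, 7] cursor@8
After 4 (delete_current): list=[2, 4, 6, 7] cursor@4
After 5 (insert_after(26)): list=[2, 4, 26, 6, 7] cursor@4
After 6 (delete_current): list=[2, 26, 6, 7] cursor@26
After 7 (insert_after(31)): list=[2, 26, 31, 6, 7] cursor@26
After 8 (delete_current): list=[2, 31, 6, 7] cursor@31
After 9 (insert_after(55)): list=[2, 31, 55, 6, 7] cursor@31
After 10 (delete_current): list=[2, 55, 6, 7] cursor@55

Answer: 55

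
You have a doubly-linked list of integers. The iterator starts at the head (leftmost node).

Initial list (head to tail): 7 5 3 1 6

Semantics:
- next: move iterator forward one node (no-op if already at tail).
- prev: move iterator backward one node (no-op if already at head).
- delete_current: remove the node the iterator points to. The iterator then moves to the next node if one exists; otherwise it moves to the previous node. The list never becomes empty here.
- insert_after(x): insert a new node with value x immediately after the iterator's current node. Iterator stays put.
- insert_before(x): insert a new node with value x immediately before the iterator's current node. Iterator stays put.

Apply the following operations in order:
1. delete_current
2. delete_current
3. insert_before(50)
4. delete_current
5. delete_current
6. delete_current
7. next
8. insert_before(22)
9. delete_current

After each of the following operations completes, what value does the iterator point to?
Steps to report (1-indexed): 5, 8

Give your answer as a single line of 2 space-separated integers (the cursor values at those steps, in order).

After 1 (delete_current): list=[5, 3, 1, 6] cursor@5
After 2 (delete_current): list=[3, 1, 6] cursor@3
After 3 (insert_before(50)): list=[50, 3, 1, 6] cursor@3
After 4 (delete_current): list=[50, 1, 6] cursor@1
After 5 (delete_current): list=[50, 6] cursor@6
After 6 (delete_current): list=[50] cursor@50
After 7 (next): list=[50] cursor@50
After 8 (insert_before(22)): list=[22, 50] cursor@50
After 9 (delete_current): list=[22] cursor@22

Answer: 6 50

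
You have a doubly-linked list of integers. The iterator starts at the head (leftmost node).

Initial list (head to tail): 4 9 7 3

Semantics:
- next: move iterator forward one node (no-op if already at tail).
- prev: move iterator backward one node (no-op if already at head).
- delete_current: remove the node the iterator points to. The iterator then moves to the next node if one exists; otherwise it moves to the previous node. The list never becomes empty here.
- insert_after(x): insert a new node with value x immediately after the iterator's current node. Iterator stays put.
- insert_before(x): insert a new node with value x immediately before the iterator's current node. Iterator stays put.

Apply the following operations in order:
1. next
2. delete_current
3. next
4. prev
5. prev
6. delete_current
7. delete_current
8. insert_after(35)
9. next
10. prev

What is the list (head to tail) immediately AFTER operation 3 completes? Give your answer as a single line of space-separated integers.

Answer: 4 7 3

Derivation:
After 1 (next): list=[4, 9, 7, 3] cursor@9
After 2 (delete_current): list=[4, 7, 3] cursor@7
After 3 (next): list=[4, 7, 3] cursor@3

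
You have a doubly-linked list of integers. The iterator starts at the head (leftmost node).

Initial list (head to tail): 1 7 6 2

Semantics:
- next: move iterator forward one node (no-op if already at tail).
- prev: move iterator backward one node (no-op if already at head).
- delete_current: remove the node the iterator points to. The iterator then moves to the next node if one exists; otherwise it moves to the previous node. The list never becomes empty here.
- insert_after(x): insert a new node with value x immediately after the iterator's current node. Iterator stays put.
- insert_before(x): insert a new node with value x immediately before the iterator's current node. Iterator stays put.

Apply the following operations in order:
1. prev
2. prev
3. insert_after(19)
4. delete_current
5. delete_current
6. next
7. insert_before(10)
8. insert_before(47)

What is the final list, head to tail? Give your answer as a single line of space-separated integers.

After 1 (prev): list=[1, 7, 6, 2] cursor@1
After 2 (prev): list=[1, 7, 6, 2] cursor@1
After 3 (insert_after(19)): list=[1, 19, 7, 6, 2] cursor@1
After 4 (delete_current): list=[19, 7, 6, 2] cursor@19
After 5 (delete_current): list=[7, 6, 2] cursor@7
After 6 (next): list=[7, 6, 2] cursor@6
After 7 (insert_before(10)): list=[7, 10, 6, 2] cursor@6
After 8 (insert_before(47)): list=[7, 10, 47, 6, 2] cursor@6

Answer: 7 10 47 6 2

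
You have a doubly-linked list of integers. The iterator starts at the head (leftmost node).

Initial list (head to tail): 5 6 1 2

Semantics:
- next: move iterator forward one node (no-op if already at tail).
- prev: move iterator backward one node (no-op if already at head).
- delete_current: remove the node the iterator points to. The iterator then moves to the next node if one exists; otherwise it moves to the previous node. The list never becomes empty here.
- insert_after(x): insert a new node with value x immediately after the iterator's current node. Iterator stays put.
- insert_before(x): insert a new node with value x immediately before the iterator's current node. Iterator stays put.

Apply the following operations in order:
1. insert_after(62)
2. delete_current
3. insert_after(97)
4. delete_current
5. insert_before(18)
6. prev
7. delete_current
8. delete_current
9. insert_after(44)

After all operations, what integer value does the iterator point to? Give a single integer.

After 1 (insert_after(62)): list=[5, 62, 6, 1, 2] cursor@5
After 2 (delete_current): list=[62, 6, 1, 2] cursor@62
After 3 (insert_after(97)): list=[62, 97, 6, 1, 2] cursor@62
After 4 (delete_current): list=[97, 6, 1, 2] cursor@97
After 5 (insert_before(18)): list=[18, 97, 6, 1, 2] cursor@97
After 6 (prev): list=[18, 97, 6, 1, 2] cursor@18
After 7 (delete_current): list=[97, 6, 1, 2] cursor@97
After 8 (delete_current): list=[6, 1, 2] cursor@6
After 9 (insert_after(44)): list=[6, 44, 1, 2] cursor@6

Answer: 6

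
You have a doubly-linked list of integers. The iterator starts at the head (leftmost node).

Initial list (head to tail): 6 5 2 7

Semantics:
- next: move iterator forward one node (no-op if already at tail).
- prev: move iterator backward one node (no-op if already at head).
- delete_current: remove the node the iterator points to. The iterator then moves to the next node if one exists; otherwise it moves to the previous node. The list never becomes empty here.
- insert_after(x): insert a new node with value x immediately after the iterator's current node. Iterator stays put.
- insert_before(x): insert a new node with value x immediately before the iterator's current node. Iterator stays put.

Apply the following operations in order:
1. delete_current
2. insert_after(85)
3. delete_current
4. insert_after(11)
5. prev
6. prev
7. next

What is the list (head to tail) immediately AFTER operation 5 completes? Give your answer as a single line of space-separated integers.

Answer: 85 11 2 7

Derivation:
After 1 (delete_current): list=[5, 2, 7] cursor@5
After 2 (insert_after(85)): list=[5, 85, 2, 7] cursor@5
After 3 (delete_current): list=[85, 2, 7] cursor@85
After 4 (insert_after(11)): list=[85, 11, 2, 7] cursor@85
After 5 (prev): list=[85, 11, 2, 7] cursor@85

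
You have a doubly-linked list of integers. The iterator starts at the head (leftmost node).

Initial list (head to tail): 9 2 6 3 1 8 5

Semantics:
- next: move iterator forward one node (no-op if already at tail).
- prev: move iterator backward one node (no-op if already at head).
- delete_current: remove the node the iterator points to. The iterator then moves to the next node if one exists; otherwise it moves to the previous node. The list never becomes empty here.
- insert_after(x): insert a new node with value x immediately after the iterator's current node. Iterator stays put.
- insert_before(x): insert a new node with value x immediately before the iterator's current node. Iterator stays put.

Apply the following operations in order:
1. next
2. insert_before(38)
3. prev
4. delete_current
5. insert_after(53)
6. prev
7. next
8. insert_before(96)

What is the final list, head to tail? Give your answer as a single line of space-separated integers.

After 1 (next): list=[9, 2, 6, 3, 1, 8, 5] cursor@2
After 2 (insert_before(38)): list=[9, 38, 2, 6, 3, 1, 8, 5] cursor@2
After 3 (prev): list=[9, 38, 2, 6, 3, 1, 8, 5] cursor@38
After 4 (delete_current): list=[9, 2, 6, 3, 1, 8, 5] cursor@2
After 5 (insert_after(53)): list=[9, 2, 53, 6, 3, 1, 8, 5] cursor@2
After 6 (prev): list=[9, 2, 53, 6, 3, 1, 8, 5] cursor@9
After 7 (next): list=[9, 2, 53, 6, 3, 1, 8, 5] cursor@2
After 8 (insert_before(96)): list=[9, 96, 2, 53, 6, 3, 1, 8, 5] cursor@2

Answer: 9 96 2 53 6 3 1 8 5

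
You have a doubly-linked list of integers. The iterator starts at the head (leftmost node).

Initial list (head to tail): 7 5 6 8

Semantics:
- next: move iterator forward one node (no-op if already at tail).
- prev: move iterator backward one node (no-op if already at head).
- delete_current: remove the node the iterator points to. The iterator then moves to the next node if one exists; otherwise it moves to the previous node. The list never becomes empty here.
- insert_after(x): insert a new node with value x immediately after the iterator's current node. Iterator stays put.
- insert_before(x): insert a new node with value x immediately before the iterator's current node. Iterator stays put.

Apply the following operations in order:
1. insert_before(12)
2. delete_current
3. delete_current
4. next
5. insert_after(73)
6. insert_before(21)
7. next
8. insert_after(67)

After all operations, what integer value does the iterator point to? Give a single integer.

After 1 (insert_before(12)): list=[12, 7, 5, 6, 8] cursor@7
After 2 (delete_current): list=[12, 5, 6, 8] cursor@5
After 3 (delete_current): list=[12, 6, 8] cursor@6
After 4 (next): list=[12, 6, 8] cursor@8
After 5 (insert_after(73)): list=[12, 6, 8, 73] cursor@8
After 6 (insert_before(21)): list=[12, 6, 21, 8, 73] cursor@8
After 7 (next): list=[12, 6, 21, 8, 73] cursor@73
After 8 (insert_after(67)): list=[12, 6, 21, 8, 73, 67] cursor@73

Answer: 73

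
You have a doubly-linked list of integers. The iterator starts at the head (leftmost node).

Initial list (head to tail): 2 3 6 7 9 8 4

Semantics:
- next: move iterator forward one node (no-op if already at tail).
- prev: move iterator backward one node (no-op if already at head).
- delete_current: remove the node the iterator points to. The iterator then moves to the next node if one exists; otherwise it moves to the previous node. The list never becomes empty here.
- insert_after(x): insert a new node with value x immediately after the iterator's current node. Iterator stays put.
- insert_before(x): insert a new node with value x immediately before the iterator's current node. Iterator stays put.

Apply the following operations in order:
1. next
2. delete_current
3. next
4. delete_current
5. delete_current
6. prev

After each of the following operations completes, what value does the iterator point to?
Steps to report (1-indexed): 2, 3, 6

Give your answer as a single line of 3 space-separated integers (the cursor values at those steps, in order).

Answer: 6 7 6

Derivation:
After 1 (next): list=[2, 3, 6, 7, 9, 8, 4] cursor@3
After 2 (delete_current): list=[2, 6, 7, 9, 8, 4] cursor@6
After 3 (next): list=[2, 6, 7, 9, 8, 4] cursor@7
After 4 (delete_current): list=[2, 6, 9, 8, 4] cursor@9
After 5 (delete_current): list=[2, 6, 8, 4] cursor@8
After 6 (prev): list=[2, 6, 8, 4] cursor@6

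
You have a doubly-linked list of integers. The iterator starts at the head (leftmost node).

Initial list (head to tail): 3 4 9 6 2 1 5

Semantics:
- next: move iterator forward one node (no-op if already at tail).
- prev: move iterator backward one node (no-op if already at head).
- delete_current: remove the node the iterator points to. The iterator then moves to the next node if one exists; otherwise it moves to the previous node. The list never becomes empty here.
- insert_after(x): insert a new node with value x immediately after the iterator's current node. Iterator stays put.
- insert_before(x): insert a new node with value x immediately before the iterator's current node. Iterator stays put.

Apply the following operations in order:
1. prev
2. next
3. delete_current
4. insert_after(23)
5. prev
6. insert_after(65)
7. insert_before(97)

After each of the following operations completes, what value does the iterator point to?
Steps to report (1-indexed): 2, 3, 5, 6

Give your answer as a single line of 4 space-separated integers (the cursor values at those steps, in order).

Answer: 4 9 3 3

Derivation:
After 1 (prev): list=[3, 4, 9, 6, 2, 1, 5] cursor@3
After 2 (next): list=[3, 4, 9, 6, 2, 1, 5] cursor@4
After 3 (delete_current): list=[3, 9, 6, 2, 1, 5] cursor@9
After 4 (insert_after(23)): list=[3, 9, 23, 6, 2, 1, 5] cursor@9
After 5 (prev): list=[3, 9, 23, 6, 2, 1, 5] cursor@3
After 6 (insert_after(65)): list=[3, 65, 9, 23, 6, 2, 1, 5] cursor@3
After 7 (insert_before(97)): list=[97, 3, 65, 9, 23, 6, 2, 1, 5] cursor@3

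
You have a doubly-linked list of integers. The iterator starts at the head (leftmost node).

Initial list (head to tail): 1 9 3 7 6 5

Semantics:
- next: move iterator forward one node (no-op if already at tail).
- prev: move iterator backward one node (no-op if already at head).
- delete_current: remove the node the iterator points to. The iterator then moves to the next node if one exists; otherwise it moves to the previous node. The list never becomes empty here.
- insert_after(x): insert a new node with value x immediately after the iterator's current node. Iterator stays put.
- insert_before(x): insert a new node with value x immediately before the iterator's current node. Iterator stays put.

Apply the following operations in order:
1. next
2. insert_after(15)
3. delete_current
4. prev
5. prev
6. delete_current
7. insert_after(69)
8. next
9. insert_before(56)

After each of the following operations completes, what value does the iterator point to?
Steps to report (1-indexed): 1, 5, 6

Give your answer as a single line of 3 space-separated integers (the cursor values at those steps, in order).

Answer: 9 1 15

Derivation:
After 1 (next): list=[1, 9, 3, 7, 6, 5] cursor@9
After 2 (insert_after(15)): list=[1, 9, 15, 3, 7, 6, 5] cursor@9
After 3 (delete_current): list=[1, 15, 3, 7, 6, 5] cursor@15
After 4 (prev): list=[1, 15, 3, 7, 6, 5] cursor@1
After 5 (prev): list=[1, 15, 3, 7, 6, 5] cursor@1
After 6 (delete_current): list=[15, 3, 7, 6, 5] cursor@15
After 7 (insert_after(69)): list=[15, 69, 3, 7, 6, 5] cursor@15
After 8 (next): list=[15, 69, 3, 7, 6, 5] cursor@69
After 9 (insert_before(56)): list=[15, 56, 69, 3, 7, 6, 5] cursor@69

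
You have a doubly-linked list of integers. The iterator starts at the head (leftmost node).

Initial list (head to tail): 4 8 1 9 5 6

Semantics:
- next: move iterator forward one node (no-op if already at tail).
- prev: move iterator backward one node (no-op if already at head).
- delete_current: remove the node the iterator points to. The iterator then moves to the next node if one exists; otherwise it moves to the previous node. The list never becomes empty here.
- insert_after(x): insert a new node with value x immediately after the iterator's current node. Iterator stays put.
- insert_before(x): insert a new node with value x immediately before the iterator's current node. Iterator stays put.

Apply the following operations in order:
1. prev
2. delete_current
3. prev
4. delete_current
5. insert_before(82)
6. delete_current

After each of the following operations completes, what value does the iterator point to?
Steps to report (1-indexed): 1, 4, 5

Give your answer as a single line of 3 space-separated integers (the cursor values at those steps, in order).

After 1 (prev): list=[4, 8, 1, 9, 5, 6] cursor@4
After 2 (delete_current): list=[8, 1, 9, 5, 6] cursor@8
After 3 (prev): list=[8, 1, 9, 5, 6] cursor@8
After 4 (delete_current): list=[1, 9, 5, 6] cursor@1
After 5 (insert_before(82)): list=[82, 1, 9, 5, 6] cursor@1
After 6 (delete_current): list=[82, 9, 5, 6] cursor@9

Answer: 4 1 1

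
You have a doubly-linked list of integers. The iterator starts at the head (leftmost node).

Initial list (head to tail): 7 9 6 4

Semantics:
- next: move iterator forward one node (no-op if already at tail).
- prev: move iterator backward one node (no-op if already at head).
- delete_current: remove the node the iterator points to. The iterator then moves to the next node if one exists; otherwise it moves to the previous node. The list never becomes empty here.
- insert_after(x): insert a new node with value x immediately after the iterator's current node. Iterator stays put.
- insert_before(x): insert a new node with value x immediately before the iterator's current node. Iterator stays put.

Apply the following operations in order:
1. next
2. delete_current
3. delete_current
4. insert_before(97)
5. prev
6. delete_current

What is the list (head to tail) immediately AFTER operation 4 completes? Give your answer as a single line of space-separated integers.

Answer: 7 97 4

Derivation:
After 1 (next): list=[7, 9, 6, 4] cursor@9
After 2 (delete_current): list=[7, 6, 4] cursor@6
After 3 (delete_current): list=[7, 4] cursor@4
After 4 (insert_before(97)): list=[7, 97, 4] cursor@4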